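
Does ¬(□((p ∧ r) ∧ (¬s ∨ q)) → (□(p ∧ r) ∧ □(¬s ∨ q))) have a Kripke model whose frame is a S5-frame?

1. ¬(□((p ∧ r) ∧ (¬s ∨ q)) → (□(p ∧ r) ∧ □(¬s ∨ q))), 0
2. □((p ∧ r) ∧ (¬s ∨ q)), 0   [¬→-rule on 1]
3. ¬(□(p ∧ r) ∧ □(¬s ∨ q)), 0   [¬→-rule on 1]
4. (p ∧ r) ∧ (¬s ∨ q), 0   [□-rule on 2 via 0R0]
5. p ∧ r, 0   [∧-rule on 4]
6. ¬s ∨ q, 0   [∧-rule on 4]
7. p, 0   [∧-rule on 5]
8. r, 0   [∧-rule on 5]
9. ¬□(¬s ∨ q), 0   [¬∧-rule on 3 (branches; this branch)]
10. q, 0   [∨-rule on 6 (branches; this branch)]
11. ¬(¬s ∨ q), 1   [¬□-rule on 9: fresh world 1, 0R1]
12. s, 1   [¬∨-rule on 11]
13. ¬q, 1   [¬∨-rule on 11]
14. (p ∧ r) ∧ (¬s ∨ q), 1   [□-rule on 2 via 0R1]
15. p ∧ r, 1   [∧-rule on 14]
16. ¬s ∨ q, 1   [∧-rule on 14]
17. p, 1   [∧-rule on 15]
18. r, 1   [∧-rule on 15]
19. q, 1   [∨-rule on 16 (branches; this branch)]
Accessibility: 0R0, 0R1, 1R0, 1R1
Branch closes: q and ¬q both at 1.
Every branch closes; the branch above is one of them.

Unsatisfiable (every branch closes)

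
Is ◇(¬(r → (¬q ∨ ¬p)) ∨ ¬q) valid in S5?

No, not valid

Tableau for the negation ¬◇(¬(r → (¬q ∨ ¬p)) ∨ ¬q):
1. ¬◇(¬(r → (¬q ∨ ¬p)) ∨ ¬q), 0
2. ¬(¬(r → (¬q ∨ ¬p)) ∨ ¬q), 0
3. r → (¬q ∨ ¬p), 0
4. q, 0
5. ¬q ∨ ¬p, 0
6. ¬p, 0
Accessibility: 0R0
The negation has an open branch (countermodel exists).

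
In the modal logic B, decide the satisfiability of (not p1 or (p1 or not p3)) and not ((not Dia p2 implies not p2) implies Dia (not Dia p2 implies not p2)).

1. (not p1 or (p1 or not p3)) and not ((not Dia p2 implies not p2) implies Dia (not Dia p2 implies not p2)), w0
2. not p1 or (p1 or not p3), w0
3. not ((not Dia p2 implies not p2) implies Dia (not Dia p2 implies not p2)), w0
4. not Dia p2 implies not p2, w0
5. not Dia (not Dia p2 implies not p2), w0
6. not (not Dia p2 implies not p2), w0
7. not Dia p2, w0
8. p2, w0
9. not p2, w0
Accessibility: w0Rw0
Branch closes: p2 and not p2 both at w0.
(One branch shown.) All branches close.

Unsatisfiable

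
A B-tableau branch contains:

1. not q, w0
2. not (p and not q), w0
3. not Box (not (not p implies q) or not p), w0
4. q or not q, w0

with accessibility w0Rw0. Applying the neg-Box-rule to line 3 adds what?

a fresh world w1 with w0Rw1, and not (not (not p implies q) or not p) at w1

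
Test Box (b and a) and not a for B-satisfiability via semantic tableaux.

Unsatisfiable

1. Box (b and a) and not a, u
2. Box (b and a), u
3. not a, u
4. b and a, u
5. b, u
6. a, u
Accessibility: uRu
Branch closes: a and not a both at u.
Every branch closes; the branch above is one of them.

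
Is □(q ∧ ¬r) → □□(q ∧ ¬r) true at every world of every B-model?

Tableau for the negation ¬(□(q ∧ ¬r) → □□(q ∧ ¬r)):
1. ¬(□(q ∧ ¬r) → □□(q ∧ ¬r)), 0
2. □(q ∧ ¬r), 0   [¬→-rule on 1]
3. ¬□□(q ∧ ¬r), 0   [¬→-rule on 1]
4. q ∧ ¬r, 0   [□-rule on 2 via 0R0]
5. q, 0   [∧-rule on 4]
6. ¬r, 0   [∧-rule on 4]
7. ¬□(q ∧ ¬r), 1   [¬□-rule on 3: fresh world 1, 0R1]
8. q ∧ ¬r, 1   [□-rule on 2 via 0R1]
9. q, 1   [∧-rule on 8]
10. ¬r, 1   [∧-rule on 8]
11. ¬(q ∧ ¬r), 2   [¬□-rule on 7: fresh world 2, 1R2]
12. r, 2   [¬∧-rule on 11 (branches; this branch)]
Accessibility: 0R0, 0R1, 1R0, 1R1, 1R2, 2R1, 2R2
The negation has an open branch (countermodel exists).

Invalid (countermodel exists)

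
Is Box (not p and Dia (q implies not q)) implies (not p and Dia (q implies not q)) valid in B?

Yes, valid

Tableau for the negation not (Box (not p and Dia (q implies not q)) implies (not p and Dia (q implies not q))):
1. not (Box (not p and Dia (q implies not q)) implies (not p and Dia (q implies not q))), u
2. Box (not p and Dia (q implies not q)), u
3. not (not p and Dia (q implies not q)), u
4. not p and Dia (q implies not q), u
5. not p, u
6. Dia (q implies not q), u
7. not Dia (q implies not q), u
8. not (q implies not q), u
9. q, u
10. q implies not q, v
11. not p and Dia (q implies not q), v
12. not p, v
13. Dia (q implies not q), v
14. not (q implies not q), v
15. q, v
16. not q, v
Accessibility: uRu, uRv, vRu, vRv
Branch closes: q and not q both at v.
Every branch of the negation's tableau closes; the branch above is one of them.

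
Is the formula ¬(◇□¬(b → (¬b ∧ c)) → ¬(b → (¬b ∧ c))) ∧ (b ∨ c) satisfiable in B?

No, unsatisfiable

1. ¬(◇□¬(b → (¬b ∧ c)) → ¬(b → (¬b ∧ c))) ∧ (b ∨ c), w0
2. ¬(◇□¬(b → (¬b ∧ c)) → ¬(b → (¬b ∧ c))), w0
3. b ∨ c, w0
4. ◇□¬(b → (¬b ∧ c)), w0
5. b → (¬b ∧ c), w0
6. c, w0
7. ¬b ∧ c, w0
8. ¬b, w0
9. □¬(b → (¬b ∧ c)), w1
10. ¬(b → (¬b ∧ c)), w0
11. b, w0
12. ¬(¬b ∧ c), w0
Accessibility: w0Rw0, w0Rw1, w1Rw0, w1Rw1
Branch closes: b and ¬b both at w0.
Every branch closes; the branch above is one of them.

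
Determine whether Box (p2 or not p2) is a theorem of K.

Valid

Tableau for the negation not Box (p2 or not p2):
1. not Box (p2 or not p2), u
2. not (p2 or not p2), v
3. not p2, v
4. p2, v
Accessibility: uRv
Branch closes: p2 and not p2 both at v.
All branches of the negation close; one closing branch shown above.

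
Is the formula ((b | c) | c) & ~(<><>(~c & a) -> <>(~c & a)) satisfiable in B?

1. ((b | c) | c) & ~(<><>(~c & a) -> <>(~c & a)), 0
2. (b | c) | c, 0   [&-rule on 1]
3. ~(<><>(~c & a) -> <>(~c & a)), 0   [&-rule on 1]
4. <><>(~c & a), 0   [~->-rule on 3]
5. ~<>(~c & a), 0   [~->-rule on 3]
6. ~(~c & a), 0   [~<>-rule on 5 via 0R0]
7. c, 0   [|-rule on 2 (branches; this branch)]
8. ~a, 0   [~&-rule on 6 (branches; this branch)]
9. <>(~c & a), 1   [<>-rule on 4: fresh world 1, 0R1]
10. ~(~c & a), 1   [~<>-rule on 5 via 0R1]
11. ~a, 1   [~&-rule on 10 (branches; this branch)]
12. ~c & a, 2   [<>-rule on 9: fresh world 2, 1R2]
13. ~c, 2   [&-rule on 12]
14. a, 2   [&-rule on 12]
Accessibility: 0R0, 0R1, 1R0, 1R1, 1R2, 2R1, 2R2

Yes, satisfiable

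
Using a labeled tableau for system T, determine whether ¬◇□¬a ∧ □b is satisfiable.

Yes, satisfiable

1. ¬◇□¬a ∧ □b, 0
2. ¬◇□¬a, 0   [∧-rule on 1]
3. □b, 0   [∧-rule on 1]
4. ¬□¬a, 0   [¬◇-rule on 2 via 0R0]
5. b, 0   [□-rule on 3 via 0R0]
6. a, 1   [¬□-rule on 4: fresh world 1, 0R1]
7. ¬□¬a, 1   [¬◇-rule on 2 via 0R1]
8. b, 1   [□-rule on 3 via 0R1]
9. a, 2   [¬□-rule on 7: fresh world 2, 1R2]
Accessibility: 0R0, 0R1, 1R1, 1R2, 2R2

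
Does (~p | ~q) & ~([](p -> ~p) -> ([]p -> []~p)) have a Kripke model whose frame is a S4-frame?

Unsatisfiable (every branch closes)

1. (~p | ~q) & ~([](p -> ~p) -> ([]p -> []~p)), 0
2. ~p | ~q, 0
3. ~([](p -> ~p) -> ([]p -> []~p)), 0
4. [](p -> ~p), 0
5. ~([]p -> []~p), 0
6. []p, 0
7. ~[]~p, 0
8. p -> ~p, 0
9. p, 0
10. ~q, 0
11. ~p, 0
Accessibility: 0R0
Branch closes: p and ~p both at 0.
Every branch closes; the branch above is one of them.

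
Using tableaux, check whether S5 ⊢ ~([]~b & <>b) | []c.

Yes, valid

Tableau for the negation ~(~([]~b & <>b) | []c):
1. ~(~([]~b & <>b) | []c), w0
2. []~b & <>b, w0
3. ~[]c, w0
4. []~b, w0
5. <>b, w0
6. ~b, w0
7. ~c, w1
8. ~b, w1
9. b, w2
10. ~b, w2
Accessibility: w0Rw0, w0Rw1, w0Rw2, w1Rw0, w1Rw1, w1Rw2, w2Rw0, w2Rw1, w2Rw2
Branch closes: b and ~b both at w2.
All branches of the negation close; one closing branch shown above.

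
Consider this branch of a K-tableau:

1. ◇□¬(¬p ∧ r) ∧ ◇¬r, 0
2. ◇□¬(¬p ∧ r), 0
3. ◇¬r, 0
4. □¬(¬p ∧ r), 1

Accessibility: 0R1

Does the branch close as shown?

Open

No atom appears with both signs at the same world.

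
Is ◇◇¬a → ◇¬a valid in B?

Tableau for the negation ¬(◇◇¬a → ◇¬a):
1. ¬(◇◇¬a → ◇¬a), w0
2. ◇◇¬a, w0
3. ¬◇¬a, w0
4. a, w0
5. ◇¬a, w1
6. a, w1
7. ¬a, w2
Accessibility: w0Rw0, w0Rw1, w1Rw0, w1Rw1, w1Rw2, w2Rw1, w2Rw2
The negation has an open branch (countermodel exists).

No, not valid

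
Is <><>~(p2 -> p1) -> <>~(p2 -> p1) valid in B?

Tableau for the negation ~(<><>~(p2 -> p1) -> <>~(p2 -> p1)):
1. ~(<><>~(p2 -> p1) -> <>~(p2 -> p1)), w0
2. <><>~(p2 -> p1), w0
3. ~<>~(p2 -> p1), w0
4. p2 -> p1, w0
5. p1, w0
6. <>~(p2 -> p1), w1
7. p2 -> p1, w1
8. p1, w1
9. ~(p2 -> p1), w2
10. p2, w2
11. ~p1, w2
Accessibility: w0Rw0, w0Rw1, w1Rw0, w1Rw1, w1Rw2, w2Rw1, w2Rw2
The negation has an open branch (countermodel exists).

Invalid (countermodel exists)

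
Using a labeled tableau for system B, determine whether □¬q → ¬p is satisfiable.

1. □¬q → ¬p, u
2. ¬p, u
Accessibility: uRu

Yes, satisfiable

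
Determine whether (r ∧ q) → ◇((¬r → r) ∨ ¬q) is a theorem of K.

Tableau for the negation ¬((r ∧ q) → ◇((¬r → r) ∨ ¬q)):
1. ¬((r ∧ q) → ◇((¬r → r) ∨ ¬q)), u
2. r ∧ q, u
3. ¬◇((¬r → r) ∨ ¬q), u
4. r, u
5. q, u
The negation has an open branch (countermodel exists).

Invalid (countermodel exists)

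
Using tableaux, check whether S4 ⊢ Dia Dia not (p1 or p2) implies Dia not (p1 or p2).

Valid in S4

Tableau for the negation not (Dia Dia not (p1 or p2) implies Dia not (p1 or p2)):
1. not (Dia Dia not (p1 or p2) implies Dia not (p1 or p2)), w0
2. Dia Dia not (p1 or p2), w0   [neg-implies-rule on 1]
3. not Dia not (p1 or p2), w0   [neg-implies-rule on 1]
4. p1 or p2, w0   [neg-Dia-rule on 3 via w0Rw0]
5. p2, w0   [or-rule on 4 (branches; this branch)]
6. Dia not (p1 or p2), w1   [Dia-rule on 2: fresh world w1, w0Rw1]
7. p1 or p2, w1   [neg-Dia-rule on 3 via w0Rw1]
8. p2, w1   [or-rule on 7 (branches; this branch)]
9. not (p1 or p2), w2   [Dia-rule on 6: fresh world w2, w1Rw2]
10. not p1, w2   [neg-or-rule on 9]
11. not p2, w2   [neg-or-rule on 9]
12. p1 or p2, w2   [neg-Dia-rule on 3 via w0Rw2]
13. p2, w2   [or-rule on 12 (branches; this branch)]
Accessibility: w0Rw0, w0Rw1, w0Rw2, w1Rw1, w1Rw2, w2Rw2
Branch closes: p2 and not p2 both at w2.
All branches of the negation close; one closing branch shown above.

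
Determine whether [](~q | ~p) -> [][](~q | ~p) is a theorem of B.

No, not valid

Tableau for the negation ~([](~q | ~p) -> [][](~q | ~p)):
1. ~([](~q | ~p) -> [][](~q | ~p)), w0
2. [](~q | ~p), w0
3. ~[][](~q | ~p), w0
4. ~q | ~p, w0
5. ~p, w0
6. ~[](~q | ~p), w1
7. ~q | ~p, w1
8. ~p, w1
9. ~(~q | ~p), w2
10. q, w2
11. p, w2
Accessibility: w0Rw0, w0Rw1, w1Rw0, w1Rw1, w1Rw2, w2Rw1, w2Rw2
The negation has an open branch (countermodel exists).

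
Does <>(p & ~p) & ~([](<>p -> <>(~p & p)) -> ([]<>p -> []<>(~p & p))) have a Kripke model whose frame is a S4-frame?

Unsatisfiable (every branch closes)

1. <>(p & ~p) & ~([](<>p -> <>(~p & p)) -> ([]<>p -> []<>(~p & p))), 0
2. <>(p & ~p), 0
3. ~([](<>p -> <>(~p & p)) -> ([]<>p -> []<>(~p & p))), 0
4. [](<>p -> <>(~p & p)), 0
5. ~([]<>p -> []<>(~p & p)), 0
6. []<>p, 0
7. ~[]<>(~p & p), 0
8. <>p -> <>(~p & p), 0
9. <>p, 0
10. ~<>p, 0
11. ~p, 0
12. p & ~p, 1
13. p, 1
14. ~p, 1
Accessibility: 0R0, 0R1, 1R1
Branch closes: p and ~p both at 1.
(One branch shown.) All branches close.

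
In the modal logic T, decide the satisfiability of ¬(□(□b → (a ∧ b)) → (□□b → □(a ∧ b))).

Unsatisfiable

1. ¬(□(□b → (a ∧ b)) → (□□b → □(a ∧ b))), u
2. □(□b → (a ∧ b)), u
3. ¬(□□b → □(a ∧ b)), u
4. □□b, u
5. ¬□(a ∧ b), u
6. □b → (a ∧ b), u
7. □b, u
8. b, u
9. ¬□b, u
10. ¬(a ∧ b), v
11. □b → (a ∧ b), v
12. □b, v
13. b, v
14. ¬a, v
15. ¬□b, v
16. ¬b, w
17. □b → (a ∧ b), w
18. □b, w
19. b, w
Accessibility: uRu, uRv, uRw, vRv, wRw
Branch closes: b and ¬b both at w.
Every branch closes; the branch above is one of them.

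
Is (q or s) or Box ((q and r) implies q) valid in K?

Valid in K

Tableau for the negation not ((q or s) or Box ((q and r) implies q)):
1. not ((q or s) or Box ((q and r) implies q)), w0
2. not (q or s), w0   [neg-or-rule on 1]
3. not Box ((q and r) implies q), w0   [neg-or-rule on 1]
4. not q, w0   [neg-or-rule on 2]
5. not s, w0   [neg-or-rule on 2]
6. not ((q and r) implies q), w1   [neg-Box-rule on 3: fresh world w1, w0Rw1]
7. q and r, w1   [neg-implies-rule on 6]
8. not q, w1   [neg-implies-rule on 6]
9. q, w1   [and-rule on 7]
10. r, w1   [and-rule on 7]
Accessibility: w0Rw1
Branch closes: q and not q both at w1.
All branches of the negation close; one closing branch shown above.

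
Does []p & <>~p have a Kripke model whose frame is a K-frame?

Unsatisfiable

1. []p & <>~p, u
2. []p, u
3. <>~p, u
4. ~p, v
5. p, v
Accessibility: uRv
Branch closes: p and ~p both at v.
Every branch closes; the branch above is one of them.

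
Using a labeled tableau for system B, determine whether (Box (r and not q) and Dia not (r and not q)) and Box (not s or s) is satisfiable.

1. (Box (r and not q) and Dia not (r and not q)) and Box (not s or s), w0
2. Box (r and not q) and Dia not (r and not q), w0   [and-rule on 1]
3. Box (not s or s), w0   [and-rule on 1]
4. Box (r and not q), w0   [and-rule on 2]
5. Dia not (r and not q), w0   [and-rule on 2]
6. not s or s, w0   [Box-rule on 3 via w0Rw0]
7. r and not q, w0   [Box-rule on 4 via w0Rw0]
8. r, w0   [and-rule on 7]
9. not q, w0   [and-rule on 7]
10. s, w0   [or-rule on 6 (branches; this branch)]
11. not (r and not q), w1   [Dia-rule on 5: fresh world w1, w0Rw1]
12. not s or s, w1   [Box-rule on 3 via w0Rw1]
13. r and not q, w1   [Box-rule on 4 via w0Rw1]
14. r, w1   [and-rule on 13]
15. not q, w1   [and-rule on 13]
16. q, w1   [neg-and-rule on 11 (branches; this branch)]
Accessibility: w0Rw0, w0Rw1, w1Rw0, w1Rw1
Branch closes: q and not q both at w1.
(One branch shown.) All branches close.

No, unsatisfiable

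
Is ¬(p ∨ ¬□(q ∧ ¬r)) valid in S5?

Tableau for the negation p ∨ ¬□(q ∧ ¬r):
1. p ∨ ¬□(q ∧ ¬r), u
2. ¬□(q ∧ ¬r), u
3. ¬(q ∧ ¬r), v
4. r, v
Accessibility: uRu, uRv, vRu, vRv
The negation has an open branch (countermodel exists).

No, not valid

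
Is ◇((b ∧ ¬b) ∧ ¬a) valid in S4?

Tableau for the negation ¬◇((b ∧ ¬b) ∧ ¬a):
1. ¬◇((b ∧ ¬b) ∧ ¬a), 0
2. ¬((b ∧ ¬b) ∧ ¬a), 0   [¬◇-rule on 1 via 0R0]
3. a, 0   [¬∧-rule on 2 (branches; this branch)]
Accessibility: 0R0
The negation has an open branch (countermodel exists).

No, not valid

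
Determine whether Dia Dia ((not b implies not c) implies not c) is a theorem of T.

Tableau for the negation not Dia Dia ((not b implies not c) implies not c):
1. not Dia Dia ((not b implies not c) implies not c), u
2. not Dia ((not b implies not c) implies not c), u
3. not ((not b implies not c) implies not c), u
4. not b implies not c, u
5. c, u
6. b, u
Accessibility: uRu
The negation has an open branch (countermodel exists).

Not valid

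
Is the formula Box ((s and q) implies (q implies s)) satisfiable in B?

1. Box ((s and q) implies (q implies s)), 0
2. (s and q) implies (q implies s), 0
3. q implies s, 0
4. s, 0
Accessibility: 0R0

Satisfiable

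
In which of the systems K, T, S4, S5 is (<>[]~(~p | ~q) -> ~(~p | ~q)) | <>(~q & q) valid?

S5-tableau for the negation ~((<>[]~(~p | ~q) -> ~(~p | ~q)) | <>(~q & q)):
1. ~((<>[]~(~p | ~q) -> ~(~p | ~q)) | <>(~q & q)), 0
2. ~(<>[]~(~p | ~q) -> ~(~p | ~q)), 0   [~|-rule on 1]
3. ~<>(~q & q), 0   [~|-rule on 1]
4. <>[]~(~p | ~q), 0   [~->-rule on 2]
5. ~p | ~q, 0   [~->-rule on 2]
6. ~(~q & q), 0   [~<>-rule on 3 via 0R0]
7. ~q, 0   [|-rule on 5 (branches; this branch)]
8. []~(~p | ~q), 1   [<>-rule on 4: fresh world 1, 0R1]
9. ~(~q & q), 1   [~<>-rule on 3 via 0R1]
10. ~(~p | ~q), 0   [[]-rule on 8 via 1R0]
11. p, 0   [~|-rule on 10]
12. q, 0   [~|-rule on 10]
Accessibility: 0R0, 0R1, 1R0, 1R1
Branch closes: q and ~q both at 0.
Every branch closes (one shown): valid in S5.
S4-tableau for the negation ~((<>[]~(~p | ~q) -> ~(~p | ~q)) | <>(~q & q)):
1. ~((<>[]~(~p | ~q) -> ~(~p | ~q)) | <>(~q & q)), 0
2. ~(<>[]~(~p | ~q) -> ~(~p | ~q)), 0   [~|-rule on 1]
3. ~<>(~q & q), 0   [~|-rule on 1]
4. <>[]~(~p | ~q), 0   [~->-rule on 2]
5. ~p | ~q, 0   [~->-rule on 2]
6. ~(~q & q), 0   [~<>-rule on 3 via 0R0]
7. ~q, 0   [|-rule on 5 (branches; this branch)]
8. []~(~p | ~q), 1   [<>-rule on 4: fresh world 1, 0R1]
9. ~(~q & q), 1   [~<>-rule on 3 via 0R1]
10. ~(~p | ~q), 1   [[]-rule on 8 via 1R1]
11. p, 1   [~|-rule on 10]
12. q, 1   [~|-rule on 10]
Accessibility: 0R0, 0R1, 1R1
Complete open branch: countermodel on an S4-frame, so not valid in S4, nor in K, T (the same frame is also a K-frame and a T-frame).

S5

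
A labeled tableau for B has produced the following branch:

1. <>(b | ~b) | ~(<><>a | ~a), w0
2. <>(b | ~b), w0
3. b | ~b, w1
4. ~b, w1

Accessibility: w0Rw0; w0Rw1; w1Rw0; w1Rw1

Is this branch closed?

No atom appears with both signs at the same world.

Not closed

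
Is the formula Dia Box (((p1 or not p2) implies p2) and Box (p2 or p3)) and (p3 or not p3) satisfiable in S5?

1. Dia Box (((p1 or not p2) implies p2) and Box (p2 or p3)) and (p3 or not p3), u
2. Dia Box (((p1 or not p2) implies p2) and Box (p2 or p3)), u
3. p3 or not p3, u
4. not p3, u
5. Box (((p1 or not p2) implies p2) and Box (p2 or p3)), v
6. ((p1 or not p2) implies p2) and Box (p2 or p3), u
7. (p1 or not p2) implies p2, u
8. Box (p2 or p3), u
9. ((p1 or not p2) implies p2) and Box (p2 or p3), v
10. (p1 or not p2) implies p2, v
11. Box (p2 or p3), v
12. p2 or p3, u
13. p2 or p3, v
14. p2, u
15. p2, v
16. p3, v
Accessibility: uRu, uRv, vRu, vRv

Yes, satisfiable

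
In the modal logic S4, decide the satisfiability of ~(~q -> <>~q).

Unsatisfiable

1. ~(~q -> <>~q), w0
2. ~q, w0   [~->-rule on 1]
3. ~<>~q, w0   [~->-rule on 1]
4. q, w0   [~<>-rule on 3 via w0Rw0]
Accessibility: w0Rw0
Branch closes: q and ~q both at w0.
Every branch closes; the branch above is one of them.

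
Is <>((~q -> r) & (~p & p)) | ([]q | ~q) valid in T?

Not valid

Tableau for the negation ~(<>((~q -> r) & (~p & p)) | ([]q | ~q)):
1. ~(<>((~q -> r) & (~p & p)) | ([]q | ~q)), w0
2. ~<>((~q -> r) & (~p & p)), w0
3. ~([]q | ~q), w0
4. ~[]q, w0
5. q, w0
6. ~((~q -> r) & (~p & p)), w0
7. ~(~p & p), w0
8. ~p, w0
9. ~q, w1
10. ~((~q -> r) & (~p & p)), w1
11. ~(~p & p), w1
12. ~p, w1
Accessibility: w0Rw0, w0Rw1, w1Rw1
The negation has an open branch (countermodel exists).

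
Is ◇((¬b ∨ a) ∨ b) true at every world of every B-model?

Tableau for the negation ¬◇((¬b ∨ a) ∨ b):
1. ¬◇((¬b ∨ a) ∨ b), u
2. ¬((¬b ∨ a) ∨ b), u
3. ¬(¬b ∨ a), u
4. ¬b, u
5. b, u
6. ¬a, u
Accessibility: uRu
Branch closes: b and ¬b both at u.
All branches of the negation close; one closing branch shown above.

Valid in B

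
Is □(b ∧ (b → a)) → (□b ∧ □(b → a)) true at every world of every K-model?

Valid in K

Tableau for the negation ¬(□(b ∧ (b → a)) → (□b ∧ □(b → a))):
1. ¬(□(b ∧ (b → a)) → (□b ∧ □(b → a))), w0
2. □(b ∧ (b → a)), w0
3. ¬(□b ∧ □(b → a)), w0
4. ¬□(b → a), w0
5. ¬(b → a), w1
6. b, w1
7. ¬a, w1
8. b ∧ (b → a), w1
9. b → a, w1
10. a, w1
Accessibility: w0Rw1
Branch closes: a and ¬a both at w1.
Every branch of the negation's tableau closes; the branch above is one of them.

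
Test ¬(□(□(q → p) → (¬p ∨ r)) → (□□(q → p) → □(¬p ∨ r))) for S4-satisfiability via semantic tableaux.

No, unsatisfiable

1. ¬(□(□(q → p) → (¬p ∨ r)) → (□□(q → p) → □(¬p ∨ r))), 0
2. □(□(q → p) → (¬p ∨ r)), 0
3. ¬(□□(q → p) → □(¬p ∨ r)), 0
4. □□(q → p), 0
5. ¬□(¬p ∨ r), 0
6. □(q → p) → (¬p ∨ r), 0
7. □(q → p), 0
8. q → p, 0
9. ¬p ∨ r, 0
10. p, 0
11. r, 0
12. ¬(¬p ∨ r), 1
13. p, 1
14. ¬r, 1
15. □(q → p) → (¬p ∨ r), 1
16. □(q → p), 1
17. q → p, 1
18. ¬□(q → p), 1
19. ¬(q → p), 2
20. q, 2
21. ¬p, 2
22. □(q → p) → (¬p ∨ r), 2
23. □(q → p), 2
24. q → p, 2
25. ¬p ∨ r, 2
26. p, 2
Accessibility: 0R0, 0R1, 0R2, 1R1, 1R2, 2R2
Branch closes: p and ¬p both at 2.
Every branch closes; the branch above is one of them.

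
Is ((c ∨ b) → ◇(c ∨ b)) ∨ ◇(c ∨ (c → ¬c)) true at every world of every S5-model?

Valid

Tableau for the negation ¬(((c ∨ b) → ◇(c ∨ b)) ∨ ◇(c ∨ (c → ¬c))):
1. ¬(((c ∨ b) → ◇(c ∨ b)) ∨ ◇(c ∨ (c → ¬c))), u
2. ¬((c ∨ b) → ◇(c ∨ b)), u   [¬∨-rule on 1]
3. ¬◇(c ∨ (c → ¬c)), u   [¬∨-rule on 1]
4. c ∨ b, u   [¬→-rule on 2]
5. ¬◇(c ∨ b), u   [¬→-rule on 2]
6. ¬(c ∨ (c → ¬c)), u   [¬◇-rule on 3 via uRu]
7. ¬c, u   [¬∨-rule on 6]
8. ¬(c → ¬c), u   [¬∨-rule on 6]
9. c, u   [¬→-rule on 8]
Accessibility: uRu
Branch closes: c and ¬c both at u.
Every branch of the negation's tableau closes; the branch above is one of them.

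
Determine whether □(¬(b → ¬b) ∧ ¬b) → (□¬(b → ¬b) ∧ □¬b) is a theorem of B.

Valid

Tableau for the negation ¬(□(¬(b → ¬b) ∧ ¬b) → (□¬(b → ¬b) ∧ □¬b)):
1. ¬(□(¬(b → ¬b) ∧ ¬b) → (□¬(b → ¬b) ∧ □¬b)), u
2. □(¬(b → ¬b) ∧ ¬b), u
3. ¬(□¬(b → ¬b) ∧ □¬b), u
4. ¬(b → ¬b) ∧ ¬b, u
5. ¬(b → ¬b), u
6. ¬b, u
7. b, u
Accessibility: uRu
Branch closes: b and ¬b both at u.
All branches of the negation close; one closing branch shown above.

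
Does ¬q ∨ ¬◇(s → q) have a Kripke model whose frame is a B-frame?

1. ¬q ∨ ¬◇(s → q), w0
2. ¬◇(s → q), w0   [∨-rule on 1 (branches; this branch)]
3. ¬(s → q), w0   [¬◇-rule on 2 via w0Rw0]
4. s, w0   [¬→-rule on 3]
5. ¬q, w0   [¬→-rule on 3]
Accessibility: w0Rw0

Satisfiable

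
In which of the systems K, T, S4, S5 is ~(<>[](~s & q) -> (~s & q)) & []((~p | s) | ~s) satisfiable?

S4-tableau for the formula:
1. ~(<>[](~s & q) -> (~s & q)) & []((~p | s) | ~s), 0
2. ~(<>[](~s & q) -> (~s & q)), 0   [&-rule on 1]
3. []((~p | s) | ~s), 0   [&-rule on 1]
4. <>[](~s & q), 0   [~->-rule on 2]
5. ~(~s & q), 0   [~->-rule on 2]
6. (~p | s) | ~s, 0   [[]-rule on 3 via 0R0]
7. ~q, 0   [~&-rule on 5 (branches; this branch)]
8. ~s, 0   [|-rule on 6 (branches; this branch)]
9. [](~s & q), 1   [<>-rule on 4: fresh world 1, 0R1]
10. (~p | s) | ~s, 1   [[]-rule on 3 via 0R1]
11. ~s & q, 1   [[]-rule on 9 via 1R1]
12. ~s, 1   [&-rule on 11]
13. q, 1   [&-rule on 11]
Accessibility: 0R0, 0R1, 1R1
Complete open branch: satisfiable in S4, hence also in K, T (this S4-model is also a K-model and a T-model).
S5-tableau for the formula:
1. ~(<>[](~s & q) -> (~s & q)) & []((~p | s) | ~s), 0
2. ~(<>[](~s & q) -> (~s & q)), 0   [&-rule on 1]
3. []((~p | s) | ~s), 0   [&-rule on 1]
4. <>[](~s & q), 0   [~->-rule on 2]
5. ~(~s & q), 0   [~->-rule on 2]
6. (~p | s) | ~s, 0   [[]-rule on 3 via 0R0]
7. ~q, 0   [~&-rule on 5 (branches; this branch)]
8. ~p | s, 0   [|-rule on 6 (branches; this branch)]
9. s, 0   [|-rule on 8 (branches; this branch)]
10. [](~s & q), 1   [<>-rule on 4: fresh world 1, 0R1]
11. (~p | s) | ~s, 1   [[]-rule on 3 via 0R1]
12. ~s & q, 0   [[]-rule on 10 via 1R0]
13. ~s, 0   [&-rule on 12]
14. q, 0   [&-rule on 12]
Accessibility: 0R0, 0R1, 1R0, 1R1
Branch closes: s and ~s both at 0.
Every branch closes (one shown): unsatisfiable in S5.

K, T, S4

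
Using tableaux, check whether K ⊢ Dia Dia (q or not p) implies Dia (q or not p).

Invalid (countermodel exists)

Tableau for the negation not (Dia Dia (q or not p) implies Dia (q or not p)):
1. not (Dia Dia (q or not p) implies Dia (q or not p)), 0
2. Dia Dia (q or not p), 0   [neg-implies-rule on 1]
3. not Dia (q or not p), 0   [neg-implies-rule on 1]
4. Dia (q or not p), 1   [Dia-rule on 2: fresh world 1, 0R1]
5. not (q or not p), 1   [neg-Dia-rule on 3 via 0R1]
6. not q, 1   [neg-or-rule on 5]
7. p, 1   [neg-or-rule on 5]
8. q or not p, 2   [Dia-rule on 4: fresh world 2, 1R2]
9. not p, 2   [or-rule on 8 (branches; this branch)]
Accessibility: 0R1, 1R2
The negation has an open branch (countermodel exists).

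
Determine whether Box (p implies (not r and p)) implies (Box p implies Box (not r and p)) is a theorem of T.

Valid in T

Tableau for the negation not (Box (p implies (not r and p)) implies (Box p implies Box (not r and p))):
1. not (Box (p implies (not r and p)) implies (Box p implies Box (not r and p))), w0
2. Box (p implies (not r and p)), w0
3. not (Box p implies Box (not r and p)), w0
4. Box p, w0
5. not Box (not r and p), w0
6. p implies (not r and p), w0
7. p, w0
8. not r and p, w0
9. not r, w0
10. not (not r and p), w1
11. p implies (not r and p), w1
12. p, w1
13. r, w1
14. not r and p, w1
15. not r, w1
Accessibility: w0Rw0, w0Rw1, w1Rw1
Branch closes: r and not r both at w1.
All branches of the negation close; one closing branch shown above.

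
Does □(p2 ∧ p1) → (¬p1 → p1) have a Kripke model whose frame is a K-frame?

1. □(p2 ∧ p1) → (¬p1 → p1), u
2. ¬p1 → p1, u
3. p1, u

Yes, satisfiable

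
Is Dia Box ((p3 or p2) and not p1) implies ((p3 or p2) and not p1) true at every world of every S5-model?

Tableau for the negation not (Dia Box ((p3 or p2) and not p1) implies ((p3 or p2) and not p1)):
1. not (Dia Box ((p3 or p2) and not p1) implies ((p3 or p2) and not p1)), w0
2. Dia Box ((p3 or p2) and not p1), w0
3. not ((p3 or p2) and not p1), w0
4. not (p3 or p2), w0
5. not p3, w0
6. not p2, w0
7. Box ((p3 or p2) and not p1), w1
8. (p3 or p2) and not p1, w0
9. p3 or p2, w0
10. not p1, w0
11. (p3 or p2) and not p1, w1
12. p3 or p2, w1
13. not p1, w1
14. p2, w0
Accessibility: w0Rw0, w0Rw1, w1Rw0, w1Rw1
Branch closes: p2 and not p2 both at w0.
All branches of the negation close; one closing branch shown above.

Valid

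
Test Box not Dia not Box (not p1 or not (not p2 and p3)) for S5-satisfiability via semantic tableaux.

Yes, satisfiable

1. Box not Dia not Box (not p1 or not (not p2 and p3)), w0
2. not Dia not Box (not p1 or not (not p2 and p3)), w0
3. Box (not p1 or not (not p2 and p3)), w0
4. not p1 or not (not p2 and p3), w0
5. not (not p2 and p3), w0
6. not p3, w0
Accessibility: w0Rw0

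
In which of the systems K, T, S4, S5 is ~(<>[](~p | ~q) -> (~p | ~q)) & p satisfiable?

K, T, S4

S5-tableau for the formula:
1. ~(<>[](~p | ~q) -> (~p | ~q)) & p, u
2. ~(<>[](~p | ~q) -> (~p | ~q)), u
3. p, u
4. <>[](~p | ~q), u
5. ~(~p | ~q), u
6. q, u
7. [](~p | ~q), v
8. ~p | ~q, u
9. ~p | ~q, v
10. ~q, u
Accessibility: uRu, uRv, vRu, vRv
Branch closes: q and ~q both at u.
Every branch closes (one shown): unsatisfiable in S5.
S4-tableau for the formula:
1. ~(<>[](~p | ~q) -> (~p | ~q)) & p, u
2. ~(<>[](~p | ~q) -> (~p | ~q)), u
3. p, u
4. <>[](~p | ~q), u
5. ~(~p | ~q), u
6. q, u
7. [](~p | ~q), v
8. ~p | ~q, v
9. ~q, v
Accessibility: uRu, uRv, vRv
Complete open branch: satisfiable in S4, hence also in K, T (this S4-model is also a K-model and a T-model).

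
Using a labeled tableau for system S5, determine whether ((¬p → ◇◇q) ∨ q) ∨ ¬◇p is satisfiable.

1. ((¬p → ◇◇q) ∨ q) ∨ ¬◇p, w0
2. ¬◇p, w0
3. ¬p, w0
Accessibility: w0Rw0

Satisfiable (open branch found)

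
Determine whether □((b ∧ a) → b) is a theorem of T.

Valid

Tableau for the negation ¬□((b ∧ a) → b):
1. ¬□((b ∧ a) → b), w0
2. ¬((b ∧ a) → b), w1
3. b ∧ a, w1
4. ¬b, w1
5. b, w1
6. a, w1
Accessibility: w0Rw0, w0Rw1, w1Rw1
Branch closes: b and ¬b both at w1.
All branches of the negation close; one closing branch shown above.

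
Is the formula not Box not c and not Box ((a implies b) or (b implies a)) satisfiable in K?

Unsatisfiable

1. not Box not c and not Box ((a implies b) or (b implies a)), 0
2. not Box not c, 0
3. not Box ((a implies b) or (b implies a)), 0
4. c, 1
5. not ((a implies b) or (b implies a)), 2
6. not (a implies b), 2
7. not (b implies a), 2
8. a, 2
9. not b, 2
10. b, 2
11. not a, 2
Accessibility: 0R1, 0R2
Branch closes: b and not b both at 2.
All branches of the tableau close; one closing branch shown above.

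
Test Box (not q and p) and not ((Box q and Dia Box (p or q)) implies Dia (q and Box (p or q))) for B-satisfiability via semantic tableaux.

1. Box (not q and p) and not ((Box q and Dia Box (p or q)) implies Dia (q and Box (p or q))), 0
2. Box (not q and p), 0
3. not ((Box q and Dia Box (p or q)) implies Dia (q and Box (p or q))), 0
4. Box q and Dia Box (p or q), 0
5. not Dia (q and Box (p or q)), 0
6. Box q, 0
7. Dia Box (p or q), 0
8. not q and p, 0
9. not q, 0
10. p, 0
11. not (q and Box (p or q)), 0
12. q, 0
Accessibility: 0R0
Branch closes: q and not q both at 0.
(One branch shown.) All branches close.

Unsatisfiable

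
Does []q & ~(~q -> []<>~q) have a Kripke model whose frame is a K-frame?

1. []q & ~(~q -> []<>~q), w0
2. []q, w0
3. ~(~q -> []<>~q), w0
4. ~q, w0
5. ~[]<>~q, w0
6. ~<>~q, w1
7. q, w1
Accessibility: w0Rw1

Yes, satisfiable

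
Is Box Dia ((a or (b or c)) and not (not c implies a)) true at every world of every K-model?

Not valid

Tableau for the negation not Box Dia ((a or (b or c)) and not (not c implies a)):
1. not Box Dia ((a or (b or c)) and not (not c implies a)), u
2. not Dia ((a or (b or c)) and not (not c implies a)), v   [neg-Box-rule on 1: fresh world v, uRv]
Accessibility: uRv
The negation has an open branch (countermodel exists).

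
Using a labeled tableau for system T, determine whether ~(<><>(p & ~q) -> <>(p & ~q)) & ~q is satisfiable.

1. ~(<><>(p & ~q) -> <>(p & ~q)) & ~q, u
2. ~(<><>(p & ~q) -> <>(p & ~q)), u   [&-rule on 1]
3. ~q, u   [&-rule on 1]
4. <><>(p & ~q), u   [~->-rule on 2]
5. ~<>(p & ~q), u   [~->-rule on 2]
6. ~(p & ~q), u   [~<>-rule on 5 via uRu]
7. ~p, u   [~&-rule on 6 (branches; this branch)]
8. <>(p & ~q), v   [<>-rule on 4: fresh world v, uRv]
9. ~(p & ~q), v   [~<>-rule on 5 via uRv]
10. q, v   [~&-rule on 9 (branches; this branch)]
11. p & ~q, w   [<>-rule on 8: fresh world w, vRw]
12. p, w   [&-rule on 11]
13. ~q, w   [&-rule on 11]
Accessibility: uRu, uRv, vRv, vRw, wRw

Satisfiable (open branch found)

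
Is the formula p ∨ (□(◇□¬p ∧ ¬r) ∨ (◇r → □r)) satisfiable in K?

Satisfiable

1. p ∨ (□(◇□¬p ∧ ¬r) ∨ (◇r → □r)), u
2. □(◇□¬p ∧ ¬r) ∨ (◇r → □r), u
3. ◇r → □r, u
4. □r, u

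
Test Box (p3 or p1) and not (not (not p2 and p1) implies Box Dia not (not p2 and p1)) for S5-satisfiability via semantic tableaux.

Unsatisfiable

1. Box (p3 or p1) and not (not (not p2 and p1) implies Box Dia not (not p2 and p1)), w0
2. Box (p3 or p1), w0
3. not (not (not p2 and p1) implies Box Dia not (not p2 and p1)), w0
4. not (not p2 and p1), w0
5. not Box Dia not (not p2 and p1), w0
6. p3 or p1, w0
7. not p1, w0
8. p3, w0
9. not Dia not (not p2 and p1), w1
10. p3 or p1, w1
11. not p2 and p1, w0
12. not p2, w0
13. p1, w0
Accessibility: w0Rw0, w0Rw1, w1Rw0, w1Rw1
Branch closes: p1 and not p1 both at w0.
(One branch shown.) All branches close.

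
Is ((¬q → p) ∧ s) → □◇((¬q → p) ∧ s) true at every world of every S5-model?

Tableau for the negation ¬(((¬q → p) ∧ s) → □◇((¬q → p) ∧ s)):
1. ¬(((¬q → p) ∧ s) → □◇((¬q → p) ∧ s)), w0
2. (¬q → p) ∧ s, w0   [¬→-rule on 1]
3. ¬□◇((¬q → p) ∧ s), w0   [¬→-rule on 1]
4. ¬q → p, w0   [∧-rule on 2]
5. s, w0   [∧-rule on 2]
6. p, w0   [→-rule on 4 (branches; this branch)]
7. ¬◇((¬q → p) ∧ s), w1   [¬□-rule on 3: fresh world w1, w0Rw1]
8. ¬((¬q → p) ∧ s), w0   [¬◇-rule on 7 via w1Rw0]
9. ¬((¬q → p) ∧ s), w1   [¬◇-rule on 7 via w1Rw1]
10. ¬(¬q → p), w0   [¬∧-rule on 8 (branches; this branch)]
11. ¬q, w0   [¬→-rule on 10]
12. ¬p, w0   [¬→-rule on 10]
Accessibility: w0Rw0, w0Rw1, w1Rw0, w1Rw1
Branch closes: p and ¬p both at w0.
Every branch of the negation's tableau closes; the branch above is one of them.

Yes, valid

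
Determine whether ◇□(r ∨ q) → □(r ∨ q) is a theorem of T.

Not valid

Tableau for the negation ¬(◇□(r ∨ q) → □(r ∨ q)):
1. ¬(◇□(r ∨ q) → □(r ∨ q)), 0
2. ◇□(r ∨ q), 0
3. ¬□(r ∨ q), 0
4. □(r ∨ q), 1
5. r ∨ q, 1
6. q, 1
7. ¬(r ∨ q), 2
8. ¬r, 2
9. ¬q, 2
Accessibility: 0R0, 0R1, 0R2, 1R1, 2R2
The negation has an open branch (countermodel exists).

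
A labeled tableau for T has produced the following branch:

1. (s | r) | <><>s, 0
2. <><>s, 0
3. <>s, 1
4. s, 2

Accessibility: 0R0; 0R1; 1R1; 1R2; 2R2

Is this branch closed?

Not closed

No world carries both an atom and its negation.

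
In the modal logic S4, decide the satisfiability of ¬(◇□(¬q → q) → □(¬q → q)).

Yes, satisfiable

1. ¬(◇□(¬q → q) → □(¬q → q)), w0
2. ◇□(¬q → q), w0
3. ¬□(¬q → q), w0
4. □(¬q → q), w1
5. ¬q → q, w1
6. q, w1
7. ¬(¬q → q), w2
8. ¬q, w2
Accessibility: w0Rw0, w0Rw1, w0Rw2, w1Rw1, w2Rw2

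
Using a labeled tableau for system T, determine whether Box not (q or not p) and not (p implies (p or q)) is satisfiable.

1. Box not (q or not p) and not (p implies (p or q)), u
2. Box not (q or not p), u   [and-rule on 1]
3. not (p implies (p or q)), u   [and-rule on 1]
4. p, u   [neg-implies-rule on 3]
5. not (p or q), u   [neg-implies-rule on 3]
6. not p, u   [neg-or-rule on 5]
7. not q, u   [neg-or-rule on 5]
Accessibility: uRu
Branch closes: p and not p both at u.
(One branch shown.) All branches close.

Unsatisfiable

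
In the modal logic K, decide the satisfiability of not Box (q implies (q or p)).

1. not Box (q implies (q or p)), w0
2. not (q implies (q or p)), w1   [neg-Box-rule on 1: fresh world w1, w0Rw1]
3. q, w1   [neg-implies-rule on 2]
4. not (q or p), w1   [neg-implies-rule on 2]
5. not q, w1   [neg-or-rule on 4]
6. not p, w1   [neg-or-rule on 4]
Accessibility: w0Rw1
Branch closes: q and not q both at w1.
All branches of the tableau close; one closing branch shown above.

Unsatisfiable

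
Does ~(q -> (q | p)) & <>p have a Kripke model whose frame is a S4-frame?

Unsatisfiable

1. ~(q -> (q | p)) & <>p, u
2. ~(q -> (q | p)), u   [&-rule on 1]
3. <>p, u   [&-rule on 1]
4. q, u   [~->-rule on 2]
5. ~(q | p), u   [~->-rule on 2]
6. ~q, u   [~|-rule on 5]
7. ~p, u   [~|-rule on 5]
Accessibility: uRu
Branch closes: q and ~q both at u.
(One branch shown.) All branches close.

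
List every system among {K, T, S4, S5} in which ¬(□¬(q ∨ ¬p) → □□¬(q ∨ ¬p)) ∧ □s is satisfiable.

S4-tableau for the formula:
1. ¬(□¬(q ∨ ¬p) → □□¬(q ∨ ¬p)) ∧ □s, 0
2. ¬(□¬(q ∨ ¬p) → □□¬(q ∨ ¬p)), 0
3. □s, 0
4. □¬(q ∨ ¬p), 0
5. ¬□□¬(q ∨ ¬p), 0
6. s, 0
7. ¬(q ∨ ¬p), 0
8. ¬q, 0
9. p, 0
10. ¬□¬(q ∨ ¬p), 1
11. s, 1
12. ¬(q ∨ ¬p), 1
13. ¬q, 1
14. p, 1
15. q ∨ ¬p, 2
16. s, 2
17. ¬(q ∨ ¬p), 2
18. ¬q, 2
19. p, 2
20. ¬p, 2
Accessibility: 0R0, 0R1, 0R2, 1R1, 1R2, 2R2
Branch closes: p and ¬p both at 2.
Every branch closes (one shown): unsatisfiable in S4, hence also in S5 (every S5-frame is an S4-frame).
T-tableau for the formula:
1. ¬(□¬(q ∨ ¬p) → □□¬(q ∨ ¬p)) ∧ □s, 0
2. ¬(□¬(q ∨ ¬p) → □□¬(q ∨ ¬p)), 0
3. □s, 0
4. □¬(q ∨ ¬p), 0
5. ¬□□¬(q ∨ ¬p), 0
6. s, 0
7. ¬(q ∨ ¬p), 0
8. ¬q, 0
9. p, 0
10. ¬□¬(q ∨ ¬p), 1
11. s, 1
12. ¬(q ∨ ¬p), 1
13. ¬q, 1
14. p, 1
15. q ∨ ¬p, 2
16. ¬p, 2
Accessibility: 0R0, 0R1, 1R1, 1R2, 2R2
Complete open branch: satisfiable in T, hence also in K (this T-model is also a K-model).

K, T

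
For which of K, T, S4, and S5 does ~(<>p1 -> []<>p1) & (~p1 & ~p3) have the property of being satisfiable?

K, T, S4

S5-tableau for the formula:
1. ~(<>p1 -> []<>p1) & (~p1 & ~p3), w0
2. ~(<>p1 -> []<>p1), w0
3. ~p1 & ~p3, w0
4. <>p1, w0
5. ~[]<>p1, w0
6. ~p1, w0
7. ~p3, w0
8. p1, w1
9. ~<>p1, w2
10. ~p1, w1
Accessibility: w0Rw0, w0Rw1, w0Rw2, w1Rw0, w1Rw1, w1Rw2, w2Rw0, w2Rw1, w2Rw2
Branch closes: p1 and ~p1 both at w1.
Every branch closes (one shown): unsatisfiable in S5.
S4-tableau for the formula:
1. ~(<>p1 -> []<>p1) & (~p1 & ~p3), w0
2. ~(<>p1 -> []<>p1), w0
3. ~p1 & ~p3, w0
4. <>p1, w0
5. ~[]<>p1, w0
6. ~p1, w0
7. ~p3, w0
8. p1, w1
9. ~<>p1, w2
10. ~p1, w2
Accessibility: w0Rw0, w0Rw1, w0Rw2, w1Rw1, w2Rw2
Complete open branch: satisfiable in S4, hence also in K, T (this S4-model is also a K-model and a T-model).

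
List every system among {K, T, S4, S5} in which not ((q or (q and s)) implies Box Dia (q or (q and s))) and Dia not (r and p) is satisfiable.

K, T, S4

S5-tableau for the formula:
1. not ((q or (q and s)) implies Box Dia (q or (q and s))) and Dia not (r and p), w0
2. not ((q or (q and s)) implies Box Dia (q or (q and s))), w0
3. Dia not (r and p), w0
4. q or (q and s), w0
5. not Box Dia (q or (q and s)), w0
6. q and s, w0
7. q, w0
8. s, w0
9. not (r and p), w1
10. not p, w1
11. not Dia (q or (q and s)), w2
12. not (q or (q and s)), w0
13. not q, w0
14. not (q and s), w0
Accessibility: w0Rw0, w0Rw1, w0Rw2, w1Rw0, w1Rw1, w1Rw2, w2Rw0, w2Rw1, w2Rw2
Branch closes: q and not q both at w0.
Every branch closes (one shown): unsatisfiable in S5.
S4-tableau for the formula:
1. not ((q or (q and s)) implies Box Dia (q or (q and s))) and Dia not (r and p), w0
2. not ((q or (q and s)) implies Box Dia (q or (q and s))), w0
3. Dia not (r and p), w0
4. q or (q and s), w0
5. not Box Dia (q or (q and s)), w0
6. q and s, w0
7. q, w0
8. s, w0
9. not (r and p), w1
10. not p, w1
11. not Dia (q or (q and s)), w2
12. not (q or (q and s)), w2
13. not q, w2
14. not (q and s), w2
15. not s, w2
Accessibility: w0Rw0, w0Rw1, w0Rw2, w1Rw1, w2Rw2
Complete open branch: satisfiable in S4, hence also in K, T (this S4-model is also a K-model and a T-model).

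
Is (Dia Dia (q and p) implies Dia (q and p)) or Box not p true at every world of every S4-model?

Yes, valid

Tableau for the negation not ((Dia Dia (q and p) implies Dia (q and p)) or Box not p):
1. not ((Dia Dia (q and p) implies Dia (q and p)) or Box not p), w0
2. not (Dia Dia (q and p) implies Dia (q and p)), w0   [neg-or-rule on 1]
3. not Box not p, w0   [neg-or-rule on 1]
4. Dia Dia (q and p), w0   [neg-implies-rule on 2]
5. not Dia (q and p), w0   [neg-implies-rule on 2]
6. not (q and p), w0   [neg-Dia-rule on 5 via w0Rw0]
7. not p, w0   [neg-and-rule on 6 (branches; this branch)]
8. p, w1   [neg-Box-rule on 3: fresh world w1, w0Rw1]
9. not (q and p), w1   [neg-Dia-rule on 5 via w0Rw1]
10. not q, w1   [neg-and-rule on 9 (branches; this branch)]
11. Dia (q and p), w2   [Dia-rule on 4: fresh world w2, w0Rw2]
12. not (q and p), w2   [neg-Dia-rule on 5 via w0Rw2]
13. not p, w2   [neg-and-rule on 12 (branches; this branch)]
14. q and p, w3   [Dia-rule on 11: fresh world w3, w2Rw3]
15. q, w3   [and-rule on 14]
16. p, w3   [and-rule on 14]
17. not (q and p), w3   [neg-Dia-rule on 5 via w0Rw3]
18. not p, w3   [neg-and-rule on 17 (branches; this branch)]
Accessibility: w0Rw0, w0Rw1, w0Rw2, w0Rw3, w1Rw1, w2Rw2, w2Rw3, w3Rw3
Branch closes: p and not p both at w3.
Every branch of the negation's tableau closes; the branch above is one of them.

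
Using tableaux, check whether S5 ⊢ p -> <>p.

Valid in S5

Tableau for the negation ~(p -> <>p):
1. ~(p -> <>p), w0
2. p, w0
3. ~<>p, w0
4. ~p, w0
Accessibility: w0Rw0
Branch closes: p and ~p both at w0.
Every branch of the negation's tableau closes; the branch above is one of them.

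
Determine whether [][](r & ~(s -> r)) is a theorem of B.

No, not valid

Tableau for the negation ~[][](r & ~(s -> r)):
1. ~[][](r & ~(s -> r)), w0
2. ~[](r & ~(s -> r)), w1
3. ~(r & ~(s -> r)), w2
4. s -> r, w2
5. r, w2
Accessibility: w0Rw0, w0Rw1, w1Rw0, w1Rw1, w1Rw2, w2Rw1, w2Rw2
The negation has an open branch (countermodel exists).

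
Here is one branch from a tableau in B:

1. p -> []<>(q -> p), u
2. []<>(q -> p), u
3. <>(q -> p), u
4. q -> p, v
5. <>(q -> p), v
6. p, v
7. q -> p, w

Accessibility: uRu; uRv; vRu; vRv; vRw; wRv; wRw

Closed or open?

No, open

No world carries both an atom and its negation.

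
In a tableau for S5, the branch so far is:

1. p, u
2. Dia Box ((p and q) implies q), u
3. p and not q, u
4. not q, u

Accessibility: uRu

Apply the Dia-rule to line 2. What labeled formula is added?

a fresh world v with uRv, and Box ((p and q) implies q) at v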